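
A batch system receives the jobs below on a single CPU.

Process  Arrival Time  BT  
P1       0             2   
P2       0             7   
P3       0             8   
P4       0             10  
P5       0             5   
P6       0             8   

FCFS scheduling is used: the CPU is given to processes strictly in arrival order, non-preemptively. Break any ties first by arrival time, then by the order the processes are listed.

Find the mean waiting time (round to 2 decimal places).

14.50

Schedule: | P1 0-2 | P2 2-9 | P3 9-17 | P4 17-27 | P5 27-32 | P6 32-40 |
Completion: P1=2  P2=9  P3=17  P4=27  P5=32  P6=40
Turnaround (C−A): P1=2  P2=9  P3=17  P4=27  P5=32  P6=40
Waiting times: P1=0, P2=2, P3=9, P4=17, P5=27, P6=32
Average waiting = (0+2+9+17+27+32) / 6 = 87/6 = 14.50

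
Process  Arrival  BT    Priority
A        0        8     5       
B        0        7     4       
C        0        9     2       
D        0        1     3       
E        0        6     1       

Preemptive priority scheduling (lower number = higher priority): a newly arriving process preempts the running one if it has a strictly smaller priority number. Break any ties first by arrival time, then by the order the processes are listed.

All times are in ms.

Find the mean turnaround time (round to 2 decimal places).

18.20

Gantt: | E 0-6 | C 6-15 | D 15-16 | B 16-23 | A 23-31 |
Completion: A=31  B=23  C=15  D=16  E=6
Turnaround (C−A): A=31  B=23  C=15  D=16  E=6
Turnaround times: A=31, B=23, C=15, D=16, E=6
Average turnaround = (31+23+15+16+6) / 5 = 91/5 = 18.20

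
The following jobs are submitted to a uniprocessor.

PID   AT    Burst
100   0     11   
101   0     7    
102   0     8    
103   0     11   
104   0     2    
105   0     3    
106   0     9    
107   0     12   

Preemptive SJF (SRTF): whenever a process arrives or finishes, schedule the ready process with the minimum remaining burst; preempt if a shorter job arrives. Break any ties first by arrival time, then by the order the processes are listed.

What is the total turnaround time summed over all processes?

222

Schedule: | 104 0-2 | 105 2-5 | 101 5-12 | 102 12-20 | 106 20-29 | 100 29-40 | 103 40-51 | 107 51-63 |
Completion: 100=40  101=12  102=20  103=51  104=2  105=5  106=29  107=63
Turnaround = completion − arrival: 100=40, 101=12, 102=20, 103=51, 104=2, 105=5, 106=29, 107=63
Total turnaround = 40 + 12 + 20 + 51 + 2 + 5 + 29 + 63 = 222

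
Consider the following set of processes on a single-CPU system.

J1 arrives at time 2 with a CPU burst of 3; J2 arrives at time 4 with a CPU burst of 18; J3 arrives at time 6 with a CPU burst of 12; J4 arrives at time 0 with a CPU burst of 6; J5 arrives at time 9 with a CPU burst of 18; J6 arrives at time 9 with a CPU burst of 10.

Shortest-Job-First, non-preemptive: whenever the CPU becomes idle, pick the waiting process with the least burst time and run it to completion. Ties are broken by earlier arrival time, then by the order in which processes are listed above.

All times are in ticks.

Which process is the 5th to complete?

J2

Schedule: | J4 0-6 | J1 6-9 | J6 9-19 | J3 19-31 | J2 31-49 | J5 49-67 |
Completion: J1=9  J2=49  J3=31  J4=6  J5=67  J6=19
Turnaround (C−A): J1=7  J2=45  J3=25  J4=6  J5=58  J6=10
Finish order: J4 → J1 → J6 → J3 → J2 → J5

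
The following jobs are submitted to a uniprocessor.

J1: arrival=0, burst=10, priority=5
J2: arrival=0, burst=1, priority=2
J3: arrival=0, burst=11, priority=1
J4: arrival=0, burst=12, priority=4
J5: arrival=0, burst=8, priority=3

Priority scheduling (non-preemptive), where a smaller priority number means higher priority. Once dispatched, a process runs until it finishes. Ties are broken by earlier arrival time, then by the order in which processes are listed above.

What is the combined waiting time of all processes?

Gantt: | J3 0-11 | J2 11-12 | J5 12-20 | J4 20-32 | J1 32-42 |
Completion: J1=42  J2=12  J3=11  J4=32  J5=20
Turnaround (C−A): J1=42  J2=12  J3=11  J4=32  J5=20
Waiting = turnaround − burst: J1=32, J2=11, J3=0, J4=20, J5=12
Total waiting = 32 + 11 + 0 + 20 + 12 = 75

75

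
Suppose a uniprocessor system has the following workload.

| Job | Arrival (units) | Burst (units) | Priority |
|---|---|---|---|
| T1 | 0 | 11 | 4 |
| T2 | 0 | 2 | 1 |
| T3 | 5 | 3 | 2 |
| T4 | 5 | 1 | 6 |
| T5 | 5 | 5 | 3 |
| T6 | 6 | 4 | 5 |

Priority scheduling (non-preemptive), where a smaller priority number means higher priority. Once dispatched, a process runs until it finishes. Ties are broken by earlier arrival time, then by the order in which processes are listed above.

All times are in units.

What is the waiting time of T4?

Schedule: | T2 0-2 | T1 2-13 | T3 13-16 | T5 16-21 | T6 21-25 | T4 25-26 |
Completion: T1=13  T2=2  T3=16  T4=26  T5=21  T6=25
Turnaround (C−A): T1=13  T2=2  T3=11  T4=21  T5=16  T6=19
Waiting(T4) = turnaround − burst = 21 − 1 = 20

20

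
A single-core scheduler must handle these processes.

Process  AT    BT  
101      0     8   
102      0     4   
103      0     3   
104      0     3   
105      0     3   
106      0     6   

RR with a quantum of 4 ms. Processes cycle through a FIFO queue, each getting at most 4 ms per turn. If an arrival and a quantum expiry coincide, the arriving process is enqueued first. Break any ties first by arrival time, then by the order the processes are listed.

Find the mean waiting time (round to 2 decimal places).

Timeline: | 101 0-4 | 102 4-8 | 103 8-11 | 104 11-14 | 105 14-17 | 106 17-21 | 101 21-25 | 106 25-27 |
Completion: 101=25  102=8  103=11  104=14  105=17  106=27
Turnaround (C−A): 101=25  102=8  103=11  104=14  105=17  106=27
Waiting times: 101=17, 102=4, 103=8, 104=11, 105=14, 106=21
Average waiting = (17+4+8+11+14+21) / 6 = 75/6 = 12.50

12.50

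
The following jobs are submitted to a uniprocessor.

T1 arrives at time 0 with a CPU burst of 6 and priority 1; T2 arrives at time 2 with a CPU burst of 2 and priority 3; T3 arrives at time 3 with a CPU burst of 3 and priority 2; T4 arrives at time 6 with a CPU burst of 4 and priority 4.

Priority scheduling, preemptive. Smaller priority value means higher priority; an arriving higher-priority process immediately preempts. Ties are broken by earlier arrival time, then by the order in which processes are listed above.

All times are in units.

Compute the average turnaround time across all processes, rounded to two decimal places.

7.50

Schedule: | T1 0-6 | T3 6-9 | T2 9-11 | T4 11-15 |
Completion: T1=6  T2=11  T3=9  T4=15
Turnaround (C−A): T1=6  T2=9  T3=6  T4=9
Turnaround times: T1=6, T2=9, T3=6, T4=9
Average turnaround = (6+9+6+9) / 4 = 30/4 = 7.50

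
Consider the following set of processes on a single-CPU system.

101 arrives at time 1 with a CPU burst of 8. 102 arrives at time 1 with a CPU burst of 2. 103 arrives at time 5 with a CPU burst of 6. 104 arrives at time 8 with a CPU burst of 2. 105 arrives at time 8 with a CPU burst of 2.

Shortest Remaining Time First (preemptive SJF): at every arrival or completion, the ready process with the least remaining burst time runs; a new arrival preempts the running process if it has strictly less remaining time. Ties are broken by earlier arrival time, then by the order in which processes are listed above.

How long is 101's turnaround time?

Gantt: | idle 0-1 | 102 1-3 | 101 3-8 | 104 8-10 | 105 10-12 | 101 12-15 | 103 15-21 |
Completion: 101=15  102=3  103=21  104=10  105=12
Turnaround(101) = completion − arrival = 15 − 1 = 14

14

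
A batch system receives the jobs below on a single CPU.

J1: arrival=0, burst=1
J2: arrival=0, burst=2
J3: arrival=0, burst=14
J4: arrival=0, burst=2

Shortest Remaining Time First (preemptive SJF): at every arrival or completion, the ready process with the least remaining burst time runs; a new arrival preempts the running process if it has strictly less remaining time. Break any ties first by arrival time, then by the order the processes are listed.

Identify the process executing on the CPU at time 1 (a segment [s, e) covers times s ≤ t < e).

J2

Schedule: | J1 0-1 | J2 1-3 | J4 3-5 | J3 5-19 |
Completion: J1=1  J2=3  J3=19  J4=5
Turnaround (C−A): J1=1  J2=3  J3=19  J4=5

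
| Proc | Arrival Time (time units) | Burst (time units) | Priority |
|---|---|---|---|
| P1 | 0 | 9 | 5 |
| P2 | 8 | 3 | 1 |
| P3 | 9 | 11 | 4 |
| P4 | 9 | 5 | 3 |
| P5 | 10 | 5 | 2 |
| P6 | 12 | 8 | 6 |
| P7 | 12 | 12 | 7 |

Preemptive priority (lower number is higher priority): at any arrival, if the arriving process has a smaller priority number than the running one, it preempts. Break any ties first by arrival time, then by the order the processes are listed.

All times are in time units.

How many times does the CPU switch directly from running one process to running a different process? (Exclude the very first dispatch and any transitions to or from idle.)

7

Timeline: | P1 0-8 | P2 8-11 | P5 11-16 | P4 16-21 | P3 21-32 | P1 32-33 | P6 33-41 | P7 41-53 |
Completion: P1=33  P2=11  P3=32  P4=21  P5=16  P6=41  P7=53
Turnaround (C−A): P1=33  P2=3  P3=23  P4=12  P5=6  P6=29  P7=41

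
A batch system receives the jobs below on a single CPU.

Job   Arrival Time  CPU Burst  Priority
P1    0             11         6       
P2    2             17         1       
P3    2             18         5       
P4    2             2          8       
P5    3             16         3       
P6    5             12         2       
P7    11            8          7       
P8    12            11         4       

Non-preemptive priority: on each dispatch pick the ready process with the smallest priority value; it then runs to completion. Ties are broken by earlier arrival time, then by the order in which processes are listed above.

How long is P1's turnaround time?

Schedule: | P1 0-11 | P2 11-28 | P6 28-40 | P5 40-56 | P8 56-67 | P3 67-85 | P7 85-93 | P4 93-95 |
Completion: P1=11  P2=28  P3=85  P4=95  P5=56  P6=40  P7=93  P8=67
Turnaround (C−A): P1=11  P2=26  P3=83  P4=93  P5=53  P6=35  P7=82  P8=55
Turnaround(P1) = completion − arrival = 11 − 0 = 11

11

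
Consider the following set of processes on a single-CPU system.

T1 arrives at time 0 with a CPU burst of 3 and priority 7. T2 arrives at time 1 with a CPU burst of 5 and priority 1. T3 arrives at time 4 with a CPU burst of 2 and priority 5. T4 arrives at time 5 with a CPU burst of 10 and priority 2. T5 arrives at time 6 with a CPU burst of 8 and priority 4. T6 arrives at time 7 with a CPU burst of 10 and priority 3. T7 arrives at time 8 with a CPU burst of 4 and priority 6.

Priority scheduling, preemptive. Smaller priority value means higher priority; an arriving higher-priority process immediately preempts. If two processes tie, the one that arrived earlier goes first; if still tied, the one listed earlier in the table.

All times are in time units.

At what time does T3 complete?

Timeline: | T1 0-1 | T2 1-6 | T4 6-16 | T6 16-26 | T5 26-34 | T3 34-36 | T7 36-40 | T1 40-42 |
Completion: T1=42  T2=6  T3=36  T4=16  T5=34  T6=26  T7=40

36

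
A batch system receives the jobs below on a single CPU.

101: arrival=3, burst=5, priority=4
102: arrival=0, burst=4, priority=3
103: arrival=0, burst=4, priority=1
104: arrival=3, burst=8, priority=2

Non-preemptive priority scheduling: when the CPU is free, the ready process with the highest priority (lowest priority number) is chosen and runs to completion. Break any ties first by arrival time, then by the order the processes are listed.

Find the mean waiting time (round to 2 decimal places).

Gantt: | 103 0-4 | 104 4-12 | 102 12-16 | 101 16-21 |
Completion: 101=21  102=16  103=4  104=12
Turnaround (C−A): 101=18  102=16  103=4  104=9
Waiting times: 101=13, 102=12, 103=0, 104=1
Average waiting = (13+12+0+1) / 4 = 26/4 = 6.50

6.50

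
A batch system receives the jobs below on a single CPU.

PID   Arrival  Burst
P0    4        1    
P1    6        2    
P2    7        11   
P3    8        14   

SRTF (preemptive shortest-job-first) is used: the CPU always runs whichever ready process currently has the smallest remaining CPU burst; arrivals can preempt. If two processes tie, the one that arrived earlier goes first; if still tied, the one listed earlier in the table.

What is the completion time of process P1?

Gantt: | idle 0-4 | P0 4-5 | idle 5-6 | P1 6-8 | P2 8-19 | P3 19-33 |
Completion: P0=5  P1=8  P2=19  P3=33
Turnaround (C−A): P0=1  P1=2  P2=12  P3=25

8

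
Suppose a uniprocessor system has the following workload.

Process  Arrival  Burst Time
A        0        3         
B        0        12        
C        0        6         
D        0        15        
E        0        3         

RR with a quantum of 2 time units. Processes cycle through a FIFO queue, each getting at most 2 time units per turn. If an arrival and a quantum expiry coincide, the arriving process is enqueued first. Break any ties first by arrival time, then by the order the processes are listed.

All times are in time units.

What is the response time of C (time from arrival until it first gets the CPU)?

Schedule: | A 0-2 | B 2-4 | C 4-6 | D 6-8 | E 8-10 | A 10-11 | B 11-13 | C 13-15 | D 15-17 | E 17-18 | B 18-20 | C 20-22 | D 22-24 | B 24-26 | D 26-28 | B 28-30 | D 30-32 | B 32-34 | D 34-39 |
Completion: A=11  B=34  C=22  D=39  E=18
Response(C) = first start − arrival = 4 − 0 = 4

4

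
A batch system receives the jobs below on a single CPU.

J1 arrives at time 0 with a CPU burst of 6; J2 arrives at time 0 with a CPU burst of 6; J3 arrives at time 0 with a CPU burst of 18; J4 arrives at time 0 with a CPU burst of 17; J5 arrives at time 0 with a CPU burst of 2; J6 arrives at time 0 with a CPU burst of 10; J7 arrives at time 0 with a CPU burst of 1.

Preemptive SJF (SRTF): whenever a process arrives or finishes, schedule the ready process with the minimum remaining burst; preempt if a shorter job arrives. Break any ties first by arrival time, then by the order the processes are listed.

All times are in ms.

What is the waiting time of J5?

1

Schedule: | J7 0-1 | J5 1-3 | J1 3-9 | J2 9-15 | J6 15-25 | J4 25-42 | J3 42-60 |
Completion: J1=9  J2=15  J3=60  J4=42  J5=3  J6=25  J7=1
Turnaround (C−A): J1=9  J2=15  J3=60  J4=42  J5=3  J6=25  J7=1
Waiting(J5) = turnaround − burst = 3 − 2 = 1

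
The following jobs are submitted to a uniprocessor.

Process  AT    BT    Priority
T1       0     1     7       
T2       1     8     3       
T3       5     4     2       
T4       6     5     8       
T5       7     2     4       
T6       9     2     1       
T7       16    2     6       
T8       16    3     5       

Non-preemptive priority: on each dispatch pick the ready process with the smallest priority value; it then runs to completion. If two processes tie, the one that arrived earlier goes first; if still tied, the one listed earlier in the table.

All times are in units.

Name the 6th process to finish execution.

T8

Timeline: | T1 0-1 | T2 1-9 | T6 9-11 | T3 11-15 | T5 15-17 | T8 17-20 | T7 20-22 | T4 22-27 |
Completion: T1=1  T2=9  T3=15  T4=27  T5=17  T6=11  T7=22  T8=20
Turnaround (C−A): T1=1  T2=8  T3=10  T4=21  T5=10  T6=2  T7=6  T8=4
Finish order: T1 → T2 → T6 → T3 → T5 → T8 → T7 → T4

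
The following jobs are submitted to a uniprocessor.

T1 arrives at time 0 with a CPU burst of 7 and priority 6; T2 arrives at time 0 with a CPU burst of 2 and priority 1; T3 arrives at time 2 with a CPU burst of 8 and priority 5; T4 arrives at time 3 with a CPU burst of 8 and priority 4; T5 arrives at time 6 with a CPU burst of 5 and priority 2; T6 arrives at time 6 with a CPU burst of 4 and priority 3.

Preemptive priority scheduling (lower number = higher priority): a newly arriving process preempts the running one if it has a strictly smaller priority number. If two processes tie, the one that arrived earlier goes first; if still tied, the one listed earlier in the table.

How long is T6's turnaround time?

9

Gantt: | T2 0-2 | T3 2-3 | T4 3-6 | T5 6-11 | T6 11-15 | T4 15-20 | T3 20-27 | T1 27-34 |
Completion: T1=34  T2=2  T3=27  T4=20  T5=11  T6=15
Turnaround (C−A): T1=34  T2=2  T3=25  T4=17  T5=5  T6=9
Turnaround(T6) = completion − arrival = 15 − 6 = 9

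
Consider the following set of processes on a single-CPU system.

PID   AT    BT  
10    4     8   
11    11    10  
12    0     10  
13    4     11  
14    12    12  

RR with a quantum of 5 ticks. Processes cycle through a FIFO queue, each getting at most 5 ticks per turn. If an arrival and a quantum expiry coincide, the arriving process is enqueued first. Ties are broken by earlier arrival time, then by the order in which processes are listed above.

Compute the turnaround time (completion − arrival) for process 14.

Timeline: | 12 0-5 | 10 5-10 | 13 10-15 | 12 15-20 | 10 20-23 | 11 23-28 | 14 28-33 | 13 33-38 | 11 38-43 | 14 43-48 | 13 48-49 | 14 49-51 |
Completion: 10=23  11=43  12=20  13=49  14=51
Turnaround(14) = completion − arrival = 51 − 12 = 39

39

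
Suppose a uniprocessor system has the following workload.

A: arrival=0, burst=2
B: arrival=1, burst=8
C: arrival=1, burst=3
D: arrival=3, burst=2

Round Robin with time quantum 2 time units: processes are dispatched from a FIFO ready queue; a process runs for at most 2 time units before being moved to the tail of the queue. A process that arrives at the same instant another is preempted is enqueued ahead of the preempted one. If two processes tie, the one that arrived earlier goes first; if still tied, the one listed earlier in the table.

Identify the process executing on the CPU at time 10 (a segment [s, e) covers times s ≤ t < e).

Timeline: | A 0-2 | B 2-4 | C 4-6 | D 6-8 | B 8-10 | C 10-11 | B 11-15 |
Completion: A=2  B=15  C=11  D=8
Turnaround (C−A): A=2  B=14  C=10  D=5

C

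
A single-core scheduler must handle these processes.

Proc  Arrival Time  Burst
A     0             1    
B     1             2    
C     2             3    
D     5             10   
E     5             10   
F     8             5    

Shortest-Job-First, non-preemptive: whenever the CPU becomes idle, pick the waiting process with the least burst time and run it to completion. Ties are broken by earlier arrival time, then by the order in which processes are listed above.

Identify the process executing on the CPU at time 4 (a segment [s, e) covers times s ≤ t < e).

C

Gantt: | A 0-1 | B 1-3 | C 3-6 | D 6-16 | F 16-21 | E 21-31 |
Completion: A=1  B=3  C=6  D=16  E=31  F=21
Turnaround (C−A): A=1  B=2  C=4  D=11  E=26  F=13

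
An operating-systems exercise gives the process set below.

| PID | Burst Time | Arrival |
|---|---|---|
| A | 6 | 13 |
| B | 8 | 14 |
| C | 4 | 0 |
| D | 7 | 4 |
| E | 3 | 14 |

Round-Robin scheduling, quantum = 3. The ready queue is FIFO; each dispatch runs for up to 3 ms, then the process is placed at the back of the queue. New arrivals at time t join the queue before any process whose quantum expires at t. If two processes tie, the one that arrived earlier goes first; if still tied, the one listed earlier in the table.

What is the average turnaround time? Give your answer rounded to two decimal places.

9.40

Gantt: | C 0-4 | D 4-11 | idle 11-13 | A 13-16 | B 16-19 | E 19-22 | A 22-25 | B 25-30 |
Completion: A=25  B=30  C=4  D=11  E=22
Turnaround (C−A): A=12  B=16  C=4  D=7  E=8
Turnaround times: A=12, B=16, C=4, D=7, E=8
Average turnaround = (12+16+4+7+8) / 5 = 47/5 = 9.40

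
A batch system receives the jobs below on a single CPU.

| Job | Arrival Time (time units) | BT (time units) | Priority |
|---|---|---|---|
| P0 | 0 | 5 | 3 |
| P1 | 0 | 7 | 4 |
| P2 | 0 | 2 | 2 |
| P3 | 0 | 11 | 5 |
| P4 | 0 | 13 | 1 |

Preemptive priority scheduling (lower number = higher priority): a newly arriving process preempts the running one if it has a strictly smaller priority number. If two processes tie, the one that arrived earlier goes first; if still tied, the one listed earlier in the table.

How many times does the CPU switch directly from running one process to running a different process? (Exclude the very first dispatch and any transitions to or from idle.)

Schedule: | P4 0-13 | P2 13-15 | P0 15-20 | P1 20-27 | P3 27-38 |
Completion: P0=20  P1=27  P2=15  P3=38  P4=13

4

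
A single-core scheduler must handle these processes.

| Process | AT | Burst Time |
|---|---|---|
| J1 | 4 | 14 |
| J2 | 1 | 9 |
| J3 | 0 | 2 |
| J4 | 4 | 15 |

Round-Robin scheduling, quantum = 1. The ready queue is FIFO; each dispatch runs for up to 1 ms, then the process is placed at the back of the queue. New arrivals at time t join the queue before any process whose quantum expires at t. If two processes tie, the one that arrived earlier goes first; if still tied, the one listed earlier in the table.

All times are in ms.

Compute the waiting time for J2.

15

Schedule: | J3 0-1 | J2 1-2 | J3 2-3 | J2 3-4 | J1 4-5 | J4 5-6 | J2 6-7 | J1 7-8 | J4 8-9 | J2 9-10 | J1 10-11 | J4 11-12 | J2 12-13 | J1 13-14 | J4 14-15 | J2 15-16 | J1 16-17 | J4 17-18 | J2 18-19 | J1 19-20 | J4 20-21 | J2 21-22 | J1 22-23 | J4 23-24 | J2 24-25 | J1 25-26 | J4 26-27 | J1 27-28 | J4 28-29 | J1 29-30 | J4 30-31 | J1 31-32 | J4 32-33 | J1 33-34 | J4 34-35 | J1 35-36 | J4 36-37 | J1 37-38 | J4 38-40 |
Completion: J1=38  J2=25  J3=3  J4=40
Turnaround (C−A): J1=34  J2=24  J3=3  J4=36
Waiting(J2) = turnaround − burst = 24 − 9 = 15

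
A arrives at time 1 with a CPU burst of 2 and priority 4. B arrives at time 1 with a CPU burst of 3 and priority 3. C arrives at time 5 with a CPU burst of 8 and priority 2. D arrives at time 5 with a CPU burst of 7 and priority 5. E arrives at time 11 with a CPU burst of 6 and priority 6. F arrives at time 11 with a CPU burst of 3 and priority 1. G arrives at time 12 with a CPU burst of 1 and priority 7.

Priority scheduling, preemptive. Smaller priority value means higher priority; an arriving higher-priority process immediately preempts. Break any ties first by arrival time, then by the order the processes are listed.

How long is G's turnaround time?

Schedule: | idle 0-1 | B 1-4 | A 4-5 | C 5-11 | F 11-14 | C 14-16 | A 16-17 | D 17-24 | E 24-30 | G 30-31 |
Completion: A=17  B=4  C=16  D=24  E=30  F=14  G=31
Turnaround(G) = completion − arrival = 31 − 12 = 19

19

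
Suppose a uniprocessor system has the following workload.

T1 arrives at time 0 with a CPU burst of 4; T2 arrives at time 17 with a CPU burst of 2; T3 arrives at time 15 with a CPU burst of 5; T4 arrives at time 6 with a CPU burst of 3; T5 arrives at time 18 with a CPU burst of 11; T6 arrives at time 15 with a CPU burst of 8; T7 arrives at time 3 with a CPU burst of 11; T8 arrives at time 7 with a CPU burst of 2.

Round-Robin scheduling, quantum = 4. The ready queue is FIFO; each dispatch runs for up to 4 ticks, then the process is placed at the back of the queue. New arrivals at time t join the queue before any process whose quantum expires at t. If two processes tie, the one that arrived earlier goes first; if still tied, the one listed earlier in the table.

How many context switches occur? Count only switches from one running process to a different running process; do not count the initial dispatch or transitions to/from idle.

Gantt: | T1 0-4 | T7 4-8 | T4 8-11 | T8 11-13 | T7 13-17 | T3 17-21 | T6 21-25 | T2 25-27 | T7 27-30 | T5 30-34 | T3 34-35 | T6 35-39 | T5 39-46 |
Completion: T1=4  T2=27  T3=35  T4=11  T5=46  T6=39  T7=30  T8=13

12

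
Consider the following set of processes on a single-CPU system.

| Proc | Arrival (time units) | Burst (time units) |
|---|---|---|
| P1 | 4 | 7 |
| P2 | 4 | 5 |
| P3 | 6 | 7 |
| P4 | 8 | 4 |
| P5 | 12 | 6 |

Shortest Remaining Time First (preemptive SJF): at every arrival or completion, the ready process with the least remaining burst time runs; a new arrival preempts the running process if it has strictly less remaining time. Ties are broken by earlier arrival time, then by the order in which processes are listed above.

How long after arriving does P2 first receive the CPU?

0

Timeline: | idle 0-4 | P2 4-9 | P4 9-13 | P5 13-19 | P1 19-26 | P3 26-33 |
Completion: P1=26  P2=9  P3=33  P4=13  P5=19
Turnaround (C−A): P1=22  P2=5  P3=27  P4=5  P5=7
Response(P2) = first start − arrival = 4 − 4 = 0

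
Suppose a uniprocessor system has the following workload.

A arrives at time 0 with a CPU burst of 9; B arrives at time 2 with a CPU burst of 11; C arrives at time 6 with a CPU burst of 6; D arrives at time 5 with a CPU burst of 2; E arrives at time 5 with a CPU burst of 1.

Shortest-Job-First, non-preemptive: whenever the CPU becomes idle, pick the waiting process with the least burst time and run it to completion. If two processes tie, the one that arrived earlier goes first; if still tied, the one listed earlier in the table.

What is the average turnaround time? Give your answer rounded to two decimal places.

12.00

Timeline: | A 0-9 | E 9-10 | D 10-12 | C 12-18 | B 18-29 |
Completion: A=9  B=29  C=18  D=12  E=10
Turnaround times: A=9, B=27, C=12, D=7, E=5
Average turnaround = (9+27+12+7+5) / 5 = 60/5 = 12.00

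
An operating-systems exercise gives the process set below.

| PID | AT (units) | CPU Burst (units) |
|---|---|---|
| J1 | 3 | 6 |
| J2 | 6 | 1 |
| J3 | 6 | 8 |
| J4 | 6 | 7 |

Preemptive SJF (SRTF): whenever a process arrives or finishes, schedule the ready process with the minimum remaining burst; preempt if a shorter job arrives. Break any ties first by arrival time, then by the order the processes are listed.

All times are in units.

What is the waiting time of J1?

1

Timeline: | idle 0-3 | J1 3-6 | J2 6-7 | J1 7-10 | J4 10-17 | J3 17-25 |
Completion: J1=10  J2=7  J3=25  J4=17
Waiting(J1) = turnaround − burst = 7 − 6 = 1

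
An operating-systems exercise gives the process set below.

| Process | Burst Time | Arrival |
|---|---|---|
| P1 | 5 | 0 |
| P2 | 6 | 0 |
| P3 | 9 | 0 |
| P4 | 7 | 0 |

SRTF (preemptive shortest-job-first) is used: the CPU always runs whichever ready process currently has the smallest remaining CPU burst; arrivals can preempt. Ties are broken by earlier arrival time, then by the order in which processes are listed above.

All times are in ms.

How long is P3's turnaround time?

Schedule: | P1 0-5 | P2 5-11 | P4 11-18 | P3 18-27 |
Completion: P1=5  P2=11  P3=27  P4=18
Turnaround (C−A): P1=5  P2=11  P3=27  P4=18
Turnaround(P3) = completion − arrival = 27 − 0 = 27

27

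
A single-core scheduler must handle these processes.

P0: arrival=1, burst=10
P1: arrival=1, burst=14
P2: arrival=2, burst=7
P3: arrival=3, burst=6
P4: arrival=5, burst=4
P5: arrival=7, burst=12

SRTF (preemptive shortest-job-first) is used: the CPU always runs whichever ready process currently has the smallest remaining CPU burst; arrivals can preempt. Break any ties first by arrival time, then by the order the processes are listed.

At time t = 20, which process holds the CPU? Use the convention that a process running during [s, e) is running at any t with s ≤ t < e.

P0

Gantt: | idle 0-1 | P0 1-2 | P2 2-9 | P4 9-13 | P3 13-19 | P0 19-28 | P5 28-40 | P1 40-54 |
Completion: P0=28  P1=54  P2=9  P3=19  P4=13  P5=40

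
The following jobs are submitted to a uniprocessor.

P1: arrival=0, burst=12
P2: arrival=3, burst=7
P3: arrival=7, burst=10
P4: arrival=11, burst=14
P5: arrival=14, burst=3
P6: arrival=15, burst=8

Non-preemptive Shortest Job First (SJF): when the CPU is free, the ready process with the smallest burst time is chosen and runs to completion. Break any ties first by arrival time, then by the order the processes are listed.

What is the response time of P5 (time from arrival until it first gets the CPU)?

5

Schedule: | P1 0-12 | P2 12-19 | P5 19-22 | P6 22-30 | P3 30-40 | P4 40-54 |
Completion: P1=12  P2=19  P3=40  P4=54  P5=22  P6=30
Response(P5) = first start − arrival = 19 − 14 = 5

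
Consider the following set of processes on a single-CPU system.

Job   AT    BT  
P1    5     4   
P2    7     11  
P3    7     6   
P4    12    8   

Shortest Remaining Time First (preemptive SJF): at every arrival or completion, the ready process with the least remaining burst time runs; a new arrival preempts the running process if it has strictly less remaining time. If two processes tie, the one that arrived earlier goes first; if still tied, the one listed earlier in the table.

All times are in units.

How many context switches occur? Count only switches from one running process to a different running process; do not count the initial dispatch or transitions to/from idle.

Schedule: | idle 0-5 | P1 5-9 | P3 9-15 | P4 15-23 | P2 23-34 |
Completion: P1=9  P2=34  P3=15  P4=23

3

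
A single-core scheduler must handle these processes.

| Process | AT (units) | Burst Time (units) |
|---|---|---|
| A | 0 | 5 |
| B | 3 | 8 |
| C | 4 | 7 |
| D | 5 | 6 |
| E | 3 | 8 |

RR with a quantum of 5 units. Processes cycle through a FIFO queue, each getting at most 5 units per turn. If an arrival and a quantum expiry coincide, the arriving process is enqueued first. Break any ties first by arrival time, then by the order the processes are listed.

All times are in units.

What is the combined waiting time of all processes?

Timeline: | A 0-5 | B 5-10 | E 10-15 | C 15-20 | D 20-25 | B 25-28 | E 28-31 | C 31-33 | D 33-34 |
Completion: A=5  B=28  C=33  D=34  E=31
Turnaround (C−A): A=5  B=25  C=29  D=29  E=28
Waiting = turnaround − burst: A=0, B=17, C=22, D=23, E=20
Total waiting = 0 + 17 + 22 + 23 + 20 = 82

82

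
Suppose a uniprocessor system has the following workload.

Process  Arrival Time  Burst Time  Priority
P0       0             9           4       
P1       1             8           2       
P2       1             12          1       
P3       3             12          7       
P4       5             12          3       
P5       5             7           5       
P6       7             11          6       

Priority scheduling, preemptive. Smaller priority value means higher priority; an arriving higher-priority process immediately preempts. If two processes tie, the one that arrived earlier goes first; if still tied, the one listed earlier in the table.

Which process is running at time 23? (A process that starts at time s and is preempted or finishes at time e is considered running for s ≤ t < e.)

P4

Schedule: | P0 0-1 | P2 1-13 | P1 13-21 | P4 21-33 | P0 33-41 | P5 41-48 | P6 48-59 | P3 59-71 |
Completion: P0=41  P1=21  P2=13  P3=71  P4=33  P5=48  P6=59
Turnaround (C−A): P0=41  P1=20  P2=12  P3=68  P4=28  P5=43  P6=52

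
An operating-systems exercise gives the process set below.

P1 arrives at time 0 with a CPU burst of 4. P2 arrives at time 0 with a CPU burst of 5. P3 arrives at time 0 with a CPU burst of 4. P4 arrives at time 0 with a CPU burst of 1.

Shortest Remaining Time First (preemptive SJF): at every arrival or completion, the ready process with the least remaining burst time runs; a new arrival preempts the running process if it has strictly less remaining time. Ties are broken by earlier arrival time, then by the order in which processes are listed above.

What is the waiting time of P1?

Timeline: | P4 0-1 | P1 1-5 | P3 5-9 | P2 9-14 |
Completion: P1=5  P2=14  P3=9  P4=1
Turnaround (C−A): P1=5  P2=14  P3=9  P4=1
Waiting(P1) = turnaround − burst = 5 − 4 = 1

1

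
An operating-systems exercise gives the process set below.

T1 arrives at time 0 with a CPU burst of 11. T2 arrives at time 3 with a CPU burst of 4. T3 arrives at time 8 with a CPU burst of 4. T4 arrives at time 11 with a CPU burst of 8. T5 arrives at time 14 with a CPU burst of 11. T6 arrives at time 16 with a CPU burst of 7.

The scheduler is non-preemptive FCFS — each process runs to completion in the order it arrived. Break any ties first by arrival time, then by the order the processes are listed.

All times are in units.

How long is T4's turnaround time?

Timeline: | T1 0-11 | T2 11-15 | T3 15-19 | T4 19-27 | T5 27-38 | T6 38-45 |
Completion: T1=11  T2=15  T3=19  T4=27  T5=38  T6=45
Turnaround(T4) = completion − arrival = 27 − 11 = 16

16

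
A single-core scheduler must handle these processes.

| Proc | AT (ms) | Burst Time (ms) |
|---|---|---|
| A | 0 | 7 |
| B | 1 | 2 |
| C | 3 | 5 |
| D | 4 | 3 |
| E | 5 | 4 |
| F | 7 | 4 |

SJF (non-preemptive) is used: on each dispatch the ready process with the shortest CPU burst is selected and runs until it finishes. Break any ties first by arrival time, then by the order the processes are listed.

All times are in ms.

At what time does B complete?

Timeline: | A 0-7 | B 7-9 | D 9-12 | E 12-16 | F 16-20 | C 20-25 |
Completion: A=7  B=9  C=25  D=12  E=16  F=20
Turnaround (C−A): A=7  B=8  C=22  D=8  E=11  F=13

9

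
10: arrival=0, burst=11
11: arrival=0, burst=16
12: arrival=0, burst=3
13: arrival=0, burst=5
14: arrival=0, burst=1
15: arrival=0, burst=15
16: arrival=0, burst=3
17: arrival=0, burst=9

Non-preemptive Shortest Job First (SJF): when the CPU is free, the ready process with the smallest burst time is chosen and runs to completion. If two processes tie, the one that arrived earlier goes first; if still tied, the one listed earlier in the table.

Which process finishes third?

16

Timeline: | 14 0-1 | 12 1-4 | 16 4-7 | 13 7-12 | 17 12-21 | 10 21-32 | 15 32-47 | 11 47-63 |
Completion: 10=32  11=63  12=4  13=12  14=1  15=47  16=7  17=21
Finish order: 14 → 12 → 16 → 13 → 17 → 10 → 15 → 11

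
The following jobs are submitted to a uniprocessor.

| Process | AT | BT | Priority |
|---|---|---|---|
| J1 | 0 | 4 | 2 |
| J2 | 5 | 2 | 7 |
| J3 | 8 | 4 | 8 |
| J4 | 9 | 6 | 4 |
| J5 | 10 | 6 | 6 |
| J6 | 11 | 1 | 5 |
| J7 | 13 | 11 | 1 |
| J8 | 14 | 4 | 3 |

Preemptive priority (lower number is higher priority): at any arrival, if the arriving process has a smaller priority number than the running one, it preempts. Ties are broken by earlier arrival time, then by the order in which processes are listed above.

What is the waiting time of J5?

21

Timeline: | J1 0-4 | idle 4-5 | J2 5-7 | idle 7-8 | J3 8-9 | J4 9-13 | J7 13-24 | J8 24-28 | J4 28-30 | J6 30-31 | J5 31-37 | J3 37-40 |
Completion: J1=4  J2=7  J3=40  J4=30  J5=37  J6=31  J7=24  J8=28
Turnaround (C−A): J1=4  J2=2  J3=32  J4=21  J5=27  J6=20  J7=11  J8=14
Waiting(J5) = turnaround − burst = 27 − 6 = 21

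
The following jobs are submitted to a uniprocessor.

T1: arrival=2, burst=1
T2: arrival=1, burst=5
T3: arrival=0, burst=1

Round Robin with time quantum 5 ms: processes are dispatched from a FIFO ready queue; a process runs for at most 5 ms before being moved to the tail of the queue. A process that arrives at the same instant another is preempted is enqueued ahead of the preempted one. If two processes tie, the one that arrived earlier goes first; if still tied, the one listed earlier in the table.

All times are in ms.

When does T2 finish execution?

Gantt: | T3 0-1 | T2 1-6 | T1 6-7 |
Completion: T1=7  T2=6  T3=1
Turnaround (C−A): T1=5  T2=5  T3=1

6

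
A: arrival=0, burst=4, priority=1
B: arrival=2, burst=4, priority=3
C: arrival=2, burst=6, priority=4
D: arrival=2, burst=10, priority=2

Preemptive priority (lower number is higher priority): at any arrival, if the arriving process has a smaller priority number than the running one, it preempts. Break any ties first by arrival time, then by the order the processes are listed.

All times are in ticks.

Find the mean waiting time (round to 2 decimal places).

Gantt: | A 0-4 | D 4-14 | B 14-18 | C 18-24 |
Completion: A=4  B=18  C=24  D=14
Waiting times: A=0, B=12, C=16, D=2
Average waiting = (0+12+16+2) / 4 = 30/4 = 7.50

7.50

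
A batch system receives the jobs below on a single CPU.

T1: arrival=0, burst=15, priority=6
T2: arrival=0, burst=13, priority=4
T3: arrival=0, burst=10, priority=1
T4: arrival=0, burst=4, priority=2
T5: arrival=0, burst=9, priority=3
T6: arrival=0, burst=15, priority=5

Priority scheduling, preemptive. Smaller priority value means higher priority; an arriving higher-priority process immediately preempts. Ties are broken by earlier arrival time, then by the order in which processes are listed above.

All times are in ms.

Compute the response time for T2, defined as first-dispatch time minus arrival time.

23

Schedule: | T3 0-10 | T4 10-14 | T5 14-23 | T2 23-36 | T6 36-51 | T1 51-66 |
Completion: T1=66  T2=36  T3=10  T4=14  T5=23  T6=51
Response(T2) = first start − arrival = 23 − 0 = 23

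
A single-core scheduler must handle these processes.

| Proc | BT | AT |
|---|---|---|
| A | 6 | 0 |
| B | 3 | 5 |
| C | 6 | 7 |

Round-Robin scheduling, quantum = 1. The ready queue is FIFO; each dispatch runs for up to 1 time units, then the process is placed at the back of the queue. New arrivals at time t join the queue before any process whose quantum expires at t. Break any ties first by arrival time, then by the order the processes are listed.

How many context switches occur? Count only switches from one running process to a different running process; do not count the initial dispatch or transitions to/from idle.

6

Schedule: | A 0-5 | B 5-6 | A 6-7 | B 7-8 | C 8-9 | B 9-10 | C 10-15 |
Completion: A=7  B=10  C=15
Turnaround (C−A): A=7  B=5  C=8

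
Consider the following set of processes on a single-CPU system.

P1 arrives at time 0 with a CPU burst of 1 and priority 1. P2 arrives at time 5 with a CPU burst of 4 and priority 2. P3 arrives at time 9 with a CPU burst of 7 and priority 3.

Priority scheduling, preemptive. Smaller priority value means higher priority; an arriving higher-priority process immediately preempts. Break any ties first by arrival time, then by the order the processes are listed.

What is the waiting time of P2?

Gantt: | P1 0-1 | idle 1-5 | P2 5-9 | P3 9-16 |
Completion: P1=1  P2=9  P3=16
Waiting(P2) = turnaround − burst = 4 − 4 = 0

0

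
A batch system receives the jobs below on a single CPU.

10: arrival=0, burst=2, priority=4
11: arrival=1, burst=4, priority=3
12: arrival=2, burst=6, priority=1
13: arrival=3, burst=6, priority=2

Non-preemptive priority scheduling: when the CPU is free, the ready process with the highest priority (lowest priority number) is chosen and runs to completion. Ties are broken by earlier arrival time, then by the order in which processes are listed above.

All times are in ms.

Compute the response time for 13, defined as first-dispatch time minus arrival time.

Schedule: | 10 0-2 | 12 2-8 | 13 8-14 | 11 14-18 |
Completion: 10=2  11=18  12=8  13=14
Turnaround (C−A): 10=2  11=17  12=6  13=11
Response(13) = first start − arrival = 8 − 3 = 5

5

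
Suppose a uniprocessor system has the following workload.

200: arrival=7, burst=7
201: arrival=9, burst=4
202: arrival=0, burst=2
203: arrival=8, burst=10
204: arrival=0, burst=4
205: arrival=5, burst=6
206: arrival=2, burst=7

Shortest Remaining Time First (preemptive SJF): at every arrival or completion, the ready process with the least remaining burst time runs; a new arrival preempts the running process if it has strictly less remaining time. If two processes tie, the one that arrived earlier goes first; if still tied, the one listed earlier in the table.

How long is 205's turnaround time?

7

Schedule: | 202 0-2 | 204 2-6 | 205 6-12 | 201 12-16 | 206 16-23 | 200 23-30 | 203 30-40 |
Completion: 200=30  201=16  202=2  203=40  204=6  205=12  206=23
Turnaround (C−A): 200=23  201=7  202=2  203=32  204=6  205=7  206=21
Turnaround(205) = completion − arrival = 12 − 5 = 7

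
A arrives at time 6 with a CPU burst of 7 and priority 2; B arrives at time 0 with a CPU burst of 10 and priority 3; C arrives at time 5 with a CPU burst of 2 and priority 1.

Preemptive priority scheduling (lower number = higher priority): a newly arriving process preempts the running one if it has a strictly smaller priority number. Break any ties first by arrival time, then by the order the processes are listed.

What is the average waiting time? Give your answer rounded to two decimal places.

3.33

Timeline: | B 0-5 | C 5-7 | A 7-14 | B 14-19 |
Completion: A=14  B=19  C=7
Turnaround (C−A): A=8  B=19  C=2
Waiting times: A=1, B=9, C=0
Average waiting = (1+9+0) / 3 = 10/3 = 3.33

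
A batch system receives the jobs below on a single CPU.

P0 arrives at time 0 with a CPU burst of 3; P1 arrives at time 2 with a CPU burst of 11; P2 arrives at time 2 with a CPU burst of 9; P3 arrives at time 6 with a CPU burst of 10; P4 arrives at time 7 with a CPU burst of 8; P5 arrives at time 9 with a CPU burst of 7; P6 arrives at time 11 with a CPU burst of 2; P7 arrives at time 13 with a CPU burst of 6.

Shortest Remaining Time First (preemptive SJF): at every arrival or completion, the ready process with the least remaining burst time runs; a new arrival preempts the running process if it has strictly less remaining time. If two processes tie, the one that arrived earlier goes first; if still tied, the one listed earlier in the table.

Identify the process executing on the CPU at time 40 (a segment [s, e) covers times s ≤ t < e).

P3

Timeline: | P0 0-3 | P2 3-12 | P6 12-14 | P7 14-20 | P5 20-27 | P4 27-35 | P3 35-45 | P1 45-56 |
Completion: P0=3  P1=56  P2=12  P3=45  P4=35  P5=27  P6=14  P7=20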